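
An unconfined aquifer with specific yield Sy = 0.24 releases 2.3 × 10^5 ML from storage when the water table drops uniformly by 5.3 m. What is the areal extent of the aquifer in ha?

A ≈ 18100 ha

ΔV = 2.3 × 10^5 ML = 2.3 × 10^8 m³
A = ΔV / (Sy × Δh) = 2.3 × 10^8 / (0.24 × 5.3) = 1.808 × 10^8 m²
A = 1.808 × 10^8 m² = 18080 ha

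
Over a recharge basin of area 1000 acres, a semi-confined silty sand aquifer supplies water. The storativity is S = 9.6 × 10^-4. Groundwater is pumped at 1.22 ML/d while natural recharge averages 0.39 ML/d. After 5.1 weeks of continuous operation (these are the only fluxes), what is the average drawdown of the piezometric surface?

Δh ≈ 7.63 m

A = 1000 acres = 4.047 × 10^6 m²
Net abstraction = 1.22 − 0.39 = 0.83 ML/d
Q_net = 0.83 ML/d = 830 m³/d
t = 5.1 weeks = 35.7 d
ΔV = Q × t = 830 m³/d × 35.7 d = 29630 m³
Δh = ΔV / (S × A) = 29630 / (9.6 × 10^-4 × 4.047 × 10^6) = 7.627 m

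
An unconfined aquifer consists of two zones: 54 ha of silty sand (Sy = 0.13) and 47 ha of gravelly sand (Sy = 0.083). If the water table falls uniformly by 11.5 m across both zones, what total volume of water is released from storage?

ΔV ≈ 1.26 × 10^6 m³

A₁ = 54 ha = 5.4 × 10^5 m²; A₂ = 47 ha = 4.7 × 10^5 m²
ΔV₁ = 0.13 × 5.4 × 10^5 × 11.5 = 8.073 × 10^5 m³
ΔV₂ = 0.083 × 4.7 × 10^5 × 11.5 = 4.486 × 10^5 m³
ΔV = ΔV₁ + ΔV₂ = 1.256 × 10^6 m³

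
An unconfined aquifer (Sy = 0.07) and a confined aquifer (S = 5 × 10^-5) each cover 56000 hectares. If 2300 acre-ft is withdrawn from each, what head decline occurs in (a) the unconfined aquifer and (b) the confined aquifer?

Δh_u ≈ 0.0724 m; Δh_c ≈ 101 m

A = 56000 hectares = 5.6 × 10^8 m²
ΔV = 2300 acre-ft = 2.837 × 10^6 m³
Unconfined: Δh_u = ΔV/(Sy·A) = 2.837 × 10^6/(0.07 × 5.6 × 10^8) = 0.07237 m
Confined: Δh_c = ΔV/(S·A) = 2.837 × 10^6/(5 × 10^-5 × 5.6 × 10^8) = 101.3 m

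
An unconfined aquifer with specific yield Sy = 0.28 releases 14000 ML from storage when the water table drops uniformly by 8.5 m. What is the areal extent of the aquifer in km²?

ΔV = 14000 ML = 1.4 × 10^7 m³
A = ΔV / (Sy × Δh) = 1.4 × 10^7 / (0.28 × 8.5) = 5.882 × 10^6 m²
A = 5.882 × 10^6 m² = 5.882 km²

A ≈ 5.88 km²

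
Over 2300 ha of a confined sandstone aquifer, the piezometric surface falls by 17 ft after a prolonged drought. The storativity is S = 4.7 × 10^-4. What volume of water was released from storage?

A = 2300 ha = 2.3 × 10^7 m²
Δh = 17 ft = 5.182 m
ΔV = S × A × Δh = 4.7 × 10^-4 × 2.3 × 10^7 m² × 5.182 m = 56010 m³

ΔV ≈ 56000 m³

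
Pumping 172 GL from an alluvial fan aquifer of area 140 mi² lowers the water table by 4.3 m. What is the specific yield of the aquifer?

Sy ≈ 0.11

A = 140 mi² = 3.626 × 10^8 m²
ΔV = 172 GL = 1.72 × 10^8 m³
Sy = ΔV / (A × Δh) = 1.72 × 10^8 m³ / (3.626 × 10^8 m² × 4.3 m) = 0.1103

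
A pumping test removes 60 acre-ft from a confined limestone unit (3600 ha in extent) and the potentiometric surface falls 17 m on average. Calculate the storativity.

A = 3600 ha = 3.6 × 10^7 m²
ΔV = 60 acre-ft = 74010 m³
S = ΔV / (A × Δh) = 74010 m³ / (3.6 × 10^7 m² × 17 m) = 1.209 × 10^-4

S ≈ 1.2 × 10^-4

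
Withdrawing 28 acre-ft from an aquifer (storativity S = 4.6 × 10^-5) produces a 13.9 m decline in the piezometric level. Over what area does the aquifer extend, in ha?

ΔV = 28 acre-ft = 34540 m³
A = ΔV / (S × Δh) = 34540 / (4.6 × 10^-5 × 13.9) = 5.402 × 10^7 m²
A = 5.402 × 10^7 m² = 5402 ha

A ≈ 5400 ha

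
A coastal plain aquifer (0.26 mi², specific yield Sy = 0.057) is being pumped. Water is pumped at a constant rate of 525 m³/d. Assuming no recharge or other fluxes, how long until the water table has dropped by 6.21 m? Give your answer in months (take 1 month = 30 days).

t ≈ 15.1 months

A = 0.26 mi² = 6.734 × 10^5 m²
ΔV = Sy × A × Δh = 0.057 × 6.734 × 10^5 × 6.21 = 2.384 × 10^5 m³
t = ΔV / Q = 2.384 × 10^5 m³ / 525 m³/d = 454 d
t = 454 d ≈ 15.13 months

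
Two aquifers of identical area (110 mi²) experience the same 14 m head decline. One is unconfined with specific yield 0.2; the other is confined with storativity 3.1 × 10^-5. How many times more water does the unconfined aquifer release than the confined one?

A = 110 mi² = 2.849 × 10^8 m²
Unconfined: ΔV_u = Sy × A × Δh = 0.2 × 2.849 × 10^8 × 14 = 7.977 × 10^8 m³
Confined: ΔV_c = S × A × Δh = 3.1 × 10^-5 × 2.849 × 10^8 × 14 = 1.236 × 10^5 m³
Ratio = ΔV_u / ΔV_c = Sy / S = 0.2 / 3.1 × 10^-5 = 6452

ΔV_u / ΔV_c ≈ 6450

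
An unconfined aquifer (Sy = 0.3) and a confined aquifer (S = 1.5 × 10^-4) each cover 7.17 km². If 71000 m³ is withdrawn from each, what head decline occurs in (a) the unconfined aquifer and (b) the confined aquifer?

A = 7.17 km² = 7.17 × 10^6 m²
Unconfined: Δh_u = ΔV/(Sy·A) = 71000/(0.3 × 7.17 × 10^6) = 0.03301 m
Confined: Δh_c = ΔV/(S·A) = 71000/(1.5 × 10^-4 × 7.17 × 10^6) = 66.02 m

Δh_u ≈ 0.033 m; Δh_c ≈ 66 m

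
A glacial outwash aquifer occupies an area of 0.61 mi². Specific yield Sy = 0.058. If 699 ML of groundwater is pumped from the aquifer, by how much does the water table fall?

Δh ≈ 7.63 m

A = 0.61 mi² = 1.58 × 10^6 m²
ΔV = 699 ML = 6.99 × 10^5 m³
Δh = ΔV / (Sy × A) = 6.99 × 10^5 m³ / (0.058 × 1.58 × 10^6 m²) = 7.628 m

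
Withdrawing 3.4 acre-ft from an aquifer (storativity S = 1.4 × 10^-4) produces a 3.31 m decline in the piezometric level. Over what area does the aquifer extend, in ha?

A ≈ 905 ha

ΔV = 3.4 acre-ft = 4194 m³
A = ΔV / (S × Δh) = 4194 / (1.4 × 10^-4 × 3.31) = 9.05 × 10^6 m²
A = 9.05 × 10^6 m² = 905 ha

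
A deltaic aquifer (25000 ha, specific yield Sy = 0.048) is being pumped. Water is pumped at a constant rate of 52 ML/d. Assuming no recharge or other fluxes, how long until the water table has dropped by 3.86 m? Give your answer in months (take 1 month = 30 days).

A = 25000 ha = 2.5 × 10^8 m²
ΔV = Sy × A × Δh = 0.048 × 2.5 × 10^8 × 3.86 = 4.632 × 10^7 m³
Q = 52 ML/d = 52000 m³/d
t = ΔV / Q = 4.632 × 10^7 m³ / 52000 m³/d = 890.8 d
t = 890.8 d ≈ 29.69 months

t ≈ 29.7 months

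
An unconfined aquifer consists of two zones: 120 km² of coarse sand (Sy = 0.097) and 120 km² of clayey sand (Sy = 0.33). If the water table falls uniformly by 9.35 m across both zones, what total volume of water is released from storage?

ΔV ≈ 4.79 × 10^8 m³

A₁ = 120 km² = 1.2 × 10^8 m²; A₂ = 120 km² = 1.2 × 10^8 m²
ΔV₁ = 0.097 × 1.2 × 10^8 × 9.35 = 1.088 × 10^8 m³
ΔV₂ = 0.33 × 1.2 × 10^8 × 9.35 = 3.703 × 10^8 m³
ΔV = ΔV₁ + ΔV₂ = 4.791 × 10^8 m³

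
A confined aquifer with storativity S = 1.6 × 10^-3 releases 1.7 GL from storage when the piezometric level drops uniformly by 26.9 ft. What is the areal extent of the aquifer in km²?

Δh = 26.9 ft = 8.199 m
ΔV = 1.7 GL = 1.7 × 10^6 m³
A = ΔV / (S × Δh) = 1.7 × 10^6 / (0.0016 × 8.199) = 1.296 × 10^8 m²
A = 1.296 × 10^8 m² = 129.6 km²

A ≈ 130 km²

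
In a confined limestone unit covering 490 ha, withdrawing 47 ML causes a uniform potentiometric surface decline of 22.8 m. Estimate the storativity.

A = 490 ha = 4.9 × 10^6 m²
ΔV = 47 ML = 47000 m³
S = ΔV / (A × Δh) = 47000 m³ / (4.9 × 10^6 m² × 22.8 m) = 4.207 × 10^-4

S ≈ 4.2 × 10^-4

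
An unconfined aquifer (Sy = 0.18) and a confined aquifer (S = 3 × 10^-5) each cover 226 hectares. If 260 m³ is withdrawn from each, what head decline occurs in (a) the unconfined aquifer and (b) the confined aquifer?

Δh_u ≈ 6.39 × 10^-4 m; Δh_c ≈ 3.83 m

A = 226 hectares = 2.26 × 10^6 m²
Unconfined: Δh_u = ΔV/(Sy·A) = 260/(0.18 × 2.26 × 10^6) = 6.391 × 10^-4 m
Confined: Δh_c = ΔV/(S·A) = 260/(3 × 10^-5 × 2.26 × 10^6) = 3.835 m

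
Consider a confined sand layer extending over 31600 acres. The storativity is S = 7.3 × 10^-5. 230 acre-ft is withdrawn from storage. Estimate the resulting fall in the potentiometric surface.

Δh ≈ 30.4 m

A = 31600 acres = 1.279 × 10^8 m²
ΔV = 230 acre-ft = 2.837 × 10^5 m³
Δh = ΔV / (S × A) = 2.837 × 10^5 m³ / (7.3 × 10^-5 × 1.279 × 10^8 m²) = 30.39 m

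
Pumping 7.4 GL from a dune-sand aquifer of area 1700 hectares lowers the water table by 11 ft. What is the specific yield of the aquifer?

A = 1700 hectares = 1.7 × 10^7 m²
Δh = 11 ft = 3.353 m
ΔV = 7.4 GL = 7.4 × 10^6 m³
Sy = ΔV / (A × Δh) = 7.4 × 10^6 m³ / (1.7 × 10^7 m² × 3.353 m) = 0.1298

Sy ≈ 0.13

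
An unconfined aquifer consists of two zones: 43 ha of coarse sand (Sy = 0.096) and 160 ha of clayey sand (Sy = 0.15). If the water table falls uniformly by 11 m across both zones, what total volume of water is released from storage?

ΔV ≈ 3.09 × 10^6 m³

A₁ = 43 ha = 4.3 × 10^5 m²; A₂ = 160 ha = 1.6 × 10^6 m²
ΔV₁ = 0.096 × 4.3 × 10^5 × 11 = 4.541 × 10^5 m³
ΔV₂ = 0.15 × 1.6 × 10^6 × 11 = 2.64 × 10^6 m³
ΔV = ΔV₁ + ΔV₂ = 3.094 × 10^6 m³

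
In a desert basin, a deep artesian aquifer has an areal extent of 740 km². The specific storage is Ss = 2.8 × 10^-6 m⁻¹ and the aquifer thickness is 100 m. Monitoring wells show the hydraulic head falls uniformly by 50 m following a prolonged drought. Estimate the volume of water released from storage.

S = Ss × b = 2.8 × 10^-6 m⁻¹ × 100 m = 2.8 × 10^-4
A = 740 km² = 7.4 × 10^8 m²
ΔV = S × A × Δh = 2.8 × 10^-4 × 7.4 × 10^8 m² × 50 m = 1.036 × 10^7 m³

ΔV ≈ 1.04 × 10^7 m³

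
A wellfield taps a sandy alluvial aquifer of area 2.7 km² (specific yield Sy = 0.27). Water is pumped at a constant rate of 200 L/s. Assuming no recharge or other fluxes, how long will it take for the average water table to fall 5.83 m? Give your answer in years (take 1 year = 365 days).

A = 2.7 km² = 2.7 × 10^6 m²
ΔV = Sy × A × Δh = 0.27 × 2.7 × 10^6 × 5.83 = 4.25 × 10^6 m³
Q = 200 L/s = 17280 m³/d
t = ΔV / Q = 4.25 × 10^6 m³ / 17280 m³/d = 246 d
t = 246 d ≈ 0.6738 years

t ≈ 0.674 years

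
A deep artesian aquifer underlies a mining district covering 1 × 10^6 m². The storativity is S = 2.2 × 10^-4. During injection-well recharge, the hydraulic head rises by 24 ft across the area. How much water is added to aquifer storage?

ΔV ≈ 1610 m³

Δh = 24 ft = 7.315 m
ΔV = S × A × Δh = 2.2 × 10^-4 × 1 × 10^6 m² × 7.315 m = 1609 m³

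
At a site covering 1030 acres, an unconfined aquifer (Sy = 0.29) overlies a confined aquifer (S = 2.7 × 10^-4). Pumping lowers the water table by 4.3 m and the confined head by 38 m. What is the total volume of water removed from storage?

A = 1030 acres = 4.168 × 10^6 m²
Unconfined: ΔV_u = Sy × A × Δh_u = 0.29 × 4.168 × 10^6 × 4.3 = 5.198 × 10^6 m³
Confined: ΔV_c = S × A × Δh_c = 2.7 × 10^-4 × 4.168 × 10^6 × 38 = 42770 m³
Total ΔV = 5.198 × 10^6 + 42770 = 5.241 × 10^6 m³

ΔV ≈ 5.24 × 10^6 m³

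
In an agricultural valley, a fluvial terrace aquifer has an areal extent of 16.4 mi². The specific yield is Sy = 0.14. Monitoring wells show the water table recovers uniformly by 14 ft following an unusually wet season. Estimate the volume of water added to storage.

ΔV ≈ 2.54 × 10^7 m³

A = 16.4 mi² = 4.248 × 10^7 m²
Δh = 14 ft = 4.267 m
ΔV = Sy × A × Δh = 0.14 × 4.248 × 10^7 m² × 4.267 m = 2.538 × 10^7 m³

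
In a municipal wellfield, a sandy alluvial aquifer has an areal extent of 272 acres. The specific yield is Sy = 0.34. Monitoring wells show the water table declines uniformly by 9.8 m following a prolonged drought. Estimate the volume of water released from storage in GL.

A = 272 acres = 1.101 × 10^6 m²
ΔV = Sy × A × Δh = 0.34 × 1.101 × 10^6 m² × 9.8 m = 3.668 × 10^6 m³
ΔV = 3.668 × 10^6 m³ = 3.668 GL

ΔV ≈ 3.67 GL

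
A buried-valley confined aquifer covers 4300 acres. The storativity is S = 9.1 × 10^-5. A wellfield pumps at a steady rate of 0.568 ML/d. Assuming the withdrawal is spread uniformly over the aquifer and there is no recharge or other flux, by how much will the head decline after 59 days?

Δh ≈ 21.2 m

A = 4300 acres = 1.74 × 10^7 m²
Q = 0.568 ML/d = 568 m³/d
ΔV = Q × t = 568 m³/d × 59 d = 33510 m³
Δh = ΔV / (S × A) = 33510 / (9.1 × 10^-5 × 1.74 × 10^7) = 21.16 m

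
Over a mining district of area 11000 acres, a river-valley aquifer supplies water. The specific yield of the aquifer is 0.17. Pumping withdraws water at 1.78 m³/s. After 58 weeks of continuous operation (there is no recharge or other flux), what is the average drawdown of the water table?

Δh ≈ 8.25 m

A = 11000 acres = 4.452 × 10^7 m²
Q = 1.78 m³/s = 1.538 × 10^5 m³/d
t = 58 weeks = 406 d
ΔV = Q × t = 1.538 × 10^5 m³/d × 406 d = 6.244 × 10^7 m³
Δh = ΔV / (Sy × A) = 6.244 × 10^7 / (0.17 × 4.452 × 10^7) = 8.251 m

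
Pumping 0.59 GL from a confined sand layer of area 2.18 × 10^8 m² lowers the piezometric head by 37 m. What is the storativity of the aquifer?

S ≈ 7.3 × 10^-5

ΔV = 0.59 GL = 5.9 × 10^5 m³
S = ΔV / (A × Δh) = 5.9 × 10^5 m³ / (2.18 × 10^8 m² × 37 m) = 7.315 × 10^-5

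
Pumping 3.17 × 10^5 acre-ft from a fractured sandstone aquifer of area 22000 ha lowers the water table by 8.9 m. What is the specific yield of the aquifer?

Sy ≈ 0.2

A = 22000 ha = 2.2 × 10^8 m²
ΔV = 3.17 × 10^5 acre-ft = 3.91 × 10^8 m³
Sy = ΔV / (A × Δh) = 3.91 × 10^8 m³ / (2.2 × 10^8 m² × 8.9 m) = 0.1997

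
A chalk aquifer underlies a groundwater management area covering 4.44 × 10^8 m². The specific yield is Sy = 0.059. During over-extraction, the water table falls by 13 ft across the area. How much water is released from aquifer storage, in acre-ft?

ΔV ≈ 84200 acre-ft

Δh = 13 ft = 3.962 m
ΔV = Sy × A × Δh = 0.059 × 4.44 × 10^8 m² × 3.962 m = 1.038 × 10^8 m³
ΔV = 1.038 × 10^8 m³ = 84150 acre-ft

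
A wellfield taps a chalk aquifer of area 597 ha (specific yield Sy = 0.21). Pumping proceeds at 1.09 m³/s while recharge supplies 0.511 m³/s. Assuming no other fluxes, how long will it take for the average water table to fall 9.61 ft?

t ≈ 73.4 days

A = 597 ha = 5.97 × 10^6 m²
Δh = 9.61 ft = 2.929 m
ΔV = Sy × A × Δh = 0.21 × 5.97 × 10^6 × 2.929 = 3.672 × 10^6 m³
Net withdrawal = 1.09 − 0.511 = 0.579 m³/s = 50030 m³/d
t = ΔV / Q = 3.672 × 10^6 m³ / 50030 m³/d = 73.41 d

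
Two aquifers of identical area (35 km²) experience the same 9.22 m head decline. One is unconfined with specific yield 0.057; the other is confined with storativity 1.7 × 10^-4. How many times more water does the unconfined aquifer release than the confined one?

A = 35 km² = 3.5 × 10^7 m²
Unconfined: ΔV_u = Sy × A × Δh = 0.057 × 3.5 × 10^7 × 9.22 = 1.839 × 10^7 m³
Confined: ΔV_c = S × A × Δh = 1.7 × 10^-4 × 3.5 × 10^7 × 9.22 = 54860 m³
Ratio = ΔV_u / ΔV_c = Sy / S = 0.057 / 1.7 × 10^-4 = 335.3

ΔV_u / ΔV_c ≈ 335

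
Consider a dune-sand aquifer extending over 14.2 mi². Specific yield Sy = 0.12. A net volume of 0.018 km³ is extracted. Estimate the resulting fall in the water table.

A = 14.2 mi² = 3.678 × 10^7 m²
ΔV = 0.018 km³ = 1.8 × 10^7 m³
Δh = ΔV / (Sy × A) = 1.8 × 10^7 m³ / (0.12 × 3.678 × 10^7 m²) = 4.079 m

Δh ≈ 4.08 m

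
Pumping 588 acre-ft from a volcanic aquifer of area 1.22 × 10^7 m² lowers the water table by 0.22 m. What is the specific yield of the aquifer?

Sy ≈ 0.27

ΔV = 588 acre-ft = 7.253 × 10^5 m³
Sy = ΔV / (A × Δh) = 7.253 × 10^5 m³ / (1.22 × 10^7 m² × 0.22 m) = 0.2702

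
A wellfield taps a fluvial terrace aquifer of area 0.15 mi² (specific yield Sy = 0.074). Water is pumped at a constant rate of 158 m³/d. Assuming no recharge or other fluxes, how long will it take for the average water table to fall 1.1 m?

t ≈ 200 days

A = 0.15 mi² = 3.885 × 10^5 m²
ΔV = Sy × A × Δh = 0.074 × 3.885 × 10^5 × 1.1 = 31620 m³
t = ΔV / Q = 31620 m³ / 158 m³/d = 200.2 d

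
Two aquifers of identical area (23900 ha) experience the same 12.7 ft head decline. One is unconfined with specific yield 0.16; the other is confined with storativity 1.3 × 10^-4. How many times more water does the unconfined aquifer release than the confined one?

ΔV_u / ΔV_c ≈ 1230

A = 23900 ha = 2.39 × 10^8 m²
Δh = 12.7 ft = 3.871 m
Unconfined: ΔV_u = Sy × A × Δh = 0.16 × 2.39 × 10^8 × 3.871 = 1.48 × 10^8 m³
Confined: ΔV_c = S × A × Δh = 1.3 × 10^-4 × 2.39 × 10^8 × 3.871 = 1.203 × 10^5 m³
Ratio = ΔV_u / ΔV_c = Sy / S = 0.16 / 1.3 × 10^-4 = 1231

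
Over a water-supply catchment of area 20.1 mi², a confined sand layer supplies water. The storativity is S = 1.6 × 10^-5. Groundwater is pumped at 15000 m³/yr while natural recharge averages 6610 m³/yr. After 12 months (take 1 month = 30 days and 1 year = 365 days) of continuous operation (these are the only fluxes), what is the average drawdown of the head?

A = 20.1 mi² = 5.206 × 10^7 m²
Net abstraction = 15000 − 6610 = 8390 m³/yr
Q_net = 8390 m³/yr = 22.99 m³/d
t = 12 months = 360 d
ΔV = Q × t = 22.99 m³/d × 360 d = 8275 m³
Δh = ΔV / (S × A) = 8275 / (1.6 × 10^-5 × 5.206 × 10^7) = 9.935 m

Δh ≈ 9.93 m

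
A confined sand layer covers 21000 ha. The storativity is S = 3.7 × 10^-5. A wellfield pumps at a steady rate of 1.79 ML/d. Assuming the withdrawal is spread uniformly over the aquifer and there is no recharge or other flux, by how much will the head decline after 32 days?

Δh ≈ 7.37 m

A = 21000 ha = 2.1 × 10^8 m²
Q = 1.79 ML/d = 1790 m³/d
ΔV = Q × t = 1790 m³/d × 32 d = 57280 m³
Δh = ΔV / (S × A) = 57280 / (3.7 × 10^-5 × 2.1 × 10^8) = 7.372 m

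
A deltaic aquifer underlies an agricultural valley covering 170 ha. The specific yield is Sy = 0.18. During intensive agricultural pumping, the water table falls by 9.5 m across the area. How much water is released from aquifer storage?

A = 170 ha = 1.7 × 10^6 m²
ΔV = Sy × A × Δh = 0.18 × 1.7 × 10^6 m² × 9.5 m = 2.907 × 10^6 m³

ΔV ≈ 2.91 × 10^6 m³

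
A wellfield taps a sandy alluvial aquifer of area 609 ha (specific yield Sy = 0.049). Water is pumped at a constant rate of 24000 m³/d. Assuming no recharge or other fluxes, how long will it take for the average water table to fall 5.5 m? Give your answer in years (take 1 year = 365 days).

A = 609 ha = 6.09 × 10^6 m²
ΔV = Sy × A × Δh = 0.049 × 6.09 × 10^6 × 5.5 = 1.641 × 10^6 m³
t = ΔV / Q = 1.641 × 10^6 m³ / 24000 m³/d = 68.39 d
t = 68.39 d ≈ 0.1874 years

t ≈ 0.187 years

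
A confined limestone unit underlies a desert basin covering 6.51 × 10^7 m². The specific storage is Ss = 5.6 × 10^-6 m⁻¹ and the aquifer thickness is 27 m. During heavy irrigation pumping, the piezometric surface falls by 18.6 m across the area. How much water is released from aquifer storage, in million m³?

ΔV ≈ 0.183 million m³

S = Ss × b = 5.6 × 10^-6 m⁻¹ × 27 m = 1.512 × 10^-4
ΔV = S × A × Δh = 1.512 × 10^-4 × 6.51 × 10^7 m² × 18.6 m = 1.831 × 10^5 m³
ΔV = 1.831 × 10^5 m³ = 0.1831 million m³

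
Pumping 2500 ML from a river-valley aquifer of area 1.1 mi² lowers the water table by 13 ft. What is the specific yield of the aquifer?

A = 1.1 mi² = 2.849 × 10^6 m²
Δh = 13 ft = 3.962 m
ΔV = 2500 ML = 2.5 × 10^6 m³
Sy = ΔV / (A × Δh) = 2.5 × 10^6 m³ / (2.849 × 10^6 m² × 3.962 m) = 0.2215

Sy ≈ 0.22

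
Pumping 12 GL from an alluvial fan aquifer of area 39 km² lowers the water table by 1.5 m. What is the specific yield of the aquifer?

Sy ≈ 0.21

A = 39 km² = 3.9 × 10^7 m²
ΔV = 12 GL = 1.2 × 10^7 m³
Sy = ΔV / (A × Δh) = 1.2 × 10^7 m³ / (3.9 × 10^7 m² × 1.5 m) = 0.2051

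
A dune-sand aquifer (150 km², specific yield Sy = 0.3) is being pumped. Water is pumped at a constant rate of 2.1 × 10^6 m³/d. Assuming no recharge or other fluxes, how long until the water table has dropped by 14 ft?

t ≈ 91.4 days

A = 150 km² = 1.5 × 10^8 m²
Δh = 14 ft = 4.267 m
ΔV = Sy × A × Δh = 0.3 × 1.5 × 10^8 × 4.267 = 1.92 × 10^8 m³
t = ΔV / Q = 1.92 × 10^8 m³ / 2.1 × 10^6 m³/d = 91.44 d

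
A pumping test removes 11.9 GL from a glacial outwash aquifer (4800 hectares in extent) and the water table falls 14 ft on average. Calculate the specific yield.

A = 4800 hectares = 4.8 × 10^7 m²
Δh = 14 ft = 4.267 m
ΔV = 11.9 GL = 1.19 × 10^7 m³
Sy = ΔV / (A × Δh) = 1.19 × 10^7 m³ / (4.8 × 10^7 m² × 4.267 m) = 0.0581

Sy ≈ 0.058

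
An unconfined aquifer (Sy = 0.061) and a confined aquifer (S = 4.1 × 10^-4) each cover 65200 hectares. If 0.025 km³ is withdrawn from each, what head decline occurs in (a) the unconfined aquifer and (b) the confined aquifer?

Δh_u ≈ 0.629 m; Δh_c ≈ 93.5 m

A = 65200 hectares = 6.52 × 10^8 m²
ΔV = 0.025 km³ = 2.5 × 10^7 m³
Unconfined: Δh_u = ΔV/(Sy·A) = 2.5 × 10^7/(0.061 × 6.52 × 10^8) = 0.6286 m
Confined: Δh_c = ΔV/(S·A) = 2.5 × 10^7/(4.1 × 10^-4 × 6.52 × 10^8) = 93.52 m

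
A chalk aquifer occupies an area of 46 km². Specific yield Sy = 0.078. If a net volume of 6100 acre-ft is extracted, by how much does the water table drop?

A = 46 km² = 4.6 × 10^7 m²
ΔV = 6100 acre-ft = 7.524 × 10^6 m³
Δh = ΔV / (Sy × A) = 7.524 × 10^6 m³ / (0.078 × 4.6 × 10^7 m²) = 2.097 m

Δh ≈ 2.1 m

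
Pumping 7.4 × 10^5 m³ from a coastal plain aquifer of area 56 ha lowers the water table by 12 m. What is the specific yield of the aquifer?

A = 56 ha = 5.6 × 10^5 m²
Sy = ΔV / (A × Δh) = 7.4 × 10^5 m³ / (5.6 × 10^5 m² × 12 m) = 0.1101

Sy ≈ 0.11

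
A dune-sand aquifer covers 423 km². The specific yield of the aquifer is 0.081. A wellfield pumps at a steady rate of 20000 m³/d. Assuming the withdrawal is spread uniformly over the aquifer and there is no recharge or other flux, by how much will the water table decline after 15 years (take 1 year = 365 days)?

Δh ≈ 3.2 m

A = 423 km² = 4.23 × 10^8 m²
t = 15 years = 5475 d
ΔV = Q × t = 20000 m³/d × 5475 d = 1.095 × 10^8 m³
Δh = ΔV / (Sy × A) = 1.095 × 10^8 / (0.081 × 4.23 × 10^8) = 3.196 m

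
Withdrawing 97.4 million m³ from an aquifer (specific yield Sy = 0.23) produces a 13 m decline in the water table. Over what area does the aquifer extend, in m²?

ΔV = 97.4 million m³ = 9.74 × 10^7 m³
A = ΔV / (Sy × Δh) = 9.74 × 10^7 / (0.23 × 13) = 3.258 × 10^7 m²

A ≈ 3.26 × 10^7 m²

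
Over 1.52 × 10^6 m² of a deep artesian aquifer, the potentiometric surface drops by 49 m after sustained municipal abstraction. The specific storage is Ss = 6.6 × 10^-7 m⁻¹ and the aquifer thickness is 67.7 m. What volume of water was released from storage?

ΔV ≈ 3330 m³

S = Ss × b = 6.6 × 10^-7 m⁻¹ × 67.7 m = 4.468 × 10^-5
ΔV = S × A × Δh = 4.468 × 10^-5 × 1.52 × 10^6 m² × 49 m = 3328 m³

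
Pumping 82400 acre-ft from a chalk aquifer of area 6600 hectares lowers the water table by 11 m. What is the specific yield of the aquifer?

A = 6600 hectares = 6.6 × 10^7 m²
ΔV = 82400 acre-ft = 1.016 × 10^8 m³
Sy = ΔV / (A × Δh) = 1.016 × 10^8 m³ / (6.6 × 10^7 m² × 11 m) = 0.14

Sy ≈ 0.14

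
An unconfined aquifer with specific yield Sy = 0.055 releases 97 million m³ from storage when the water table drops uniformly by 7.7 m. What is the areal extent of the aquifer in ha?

A ≈ 22900 ha

ΔV = 97 million m³ = 9.7 × 10^7 m³
A = ΔV / (Sy × Δh) = 9.7 × 10^7 / (0.055 × 7.7) = 2.29 × 10^8 m²
A = 2.29 × 10^8 m² = 22900 ha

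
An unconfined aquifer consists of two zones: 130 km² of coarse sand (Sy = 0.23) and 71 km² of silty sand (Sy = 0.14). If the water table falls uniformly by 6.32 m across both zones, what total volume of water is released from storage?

A₁ = 130 km² = 1.3 × 10^8 m²; A₂ = 71 km² = 7.1 × 10^7 m²
ΔV₁ = 0.23 × 1.3 × 10^8 × 6.32 = 1.89 × 10^8 m³
ΔV₂ = 0.14 × 7.1 × 10^7 × 6.32 = 6.282 × 10^7 m³
ΔV = ΔV₁ + ΔV₂ = 2.518 × 10^8 m³

ΔV ≈ 2.52 × 10^8 m³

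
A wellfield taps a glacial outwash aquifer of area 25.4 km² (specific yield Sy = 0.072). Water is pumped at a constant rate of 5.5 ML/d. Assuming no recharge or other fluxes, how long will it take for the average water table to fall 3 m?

t ≈ 998 days

A = 25.4 km² = 2.54 × 10^7 m²
ΔV = Sy × A × Δh = 0.072 × 2.54 × 10^7 × 3 = 5.486 × 10^6 m³
Q = 5.5 ML/d = 5500 m³/d
t = ΔV / Q = 5.486 × 10^6 m³ / 5500 m³/d = 997.5 d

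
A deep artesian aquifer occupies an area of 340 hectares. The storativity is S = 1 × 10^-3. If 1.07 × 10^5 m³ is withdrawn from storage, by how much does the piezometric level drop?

A = 340 hectares = 3.4 × 10^6 m²
Δh = ΔV / (S × A) = 1.07 × 10^5 m³ / (0.001 × 3.4 × 10^6 m²) = 31.47 m

Δh ≈ 31.5 m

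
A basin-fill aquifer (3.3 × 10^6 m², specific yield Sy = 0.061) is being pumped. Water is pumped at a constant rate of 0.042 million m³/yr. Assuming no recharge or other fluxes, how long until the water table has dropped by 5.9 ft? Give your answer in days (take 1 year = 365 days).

t ≈ 3150 days

Δh = 5.9 ft = 1.798 m
ΔV = Sy × A × Δh = 0.061 × 3.3 × 10^6 × 1.798 = 3.62 × 10^5 m³
Q = 0.042 million m³/yr = 115.1 m³/d
t = ΔV / Q = 3.62 × 10^5 m³ / 115.1 m³/d = 3146 d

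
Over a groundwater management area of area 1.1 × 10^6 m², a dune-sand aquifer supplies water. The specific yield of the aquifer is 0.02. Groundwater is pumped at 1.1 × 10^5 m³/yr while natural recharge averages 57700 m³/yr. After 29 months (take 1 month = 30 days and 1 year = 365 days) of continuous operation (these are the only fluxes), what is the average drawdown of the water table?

Net abstraction = 1.1 × 10^5 − 57700 = 52300 m³/yr
Q_net = 52300 m³/yr = 143.3 m³/d
t = 29 months = 870 d
ΔV = Q × t = 143.3 m³/d × 870 d = 1.247 × 10^5 m³
Δh = ΔV / (Sy × A) = 1.247 × 10^5 / (0.02 × 1.1 × 10^6) = 5.666 m

Δh ≈ 5.67 m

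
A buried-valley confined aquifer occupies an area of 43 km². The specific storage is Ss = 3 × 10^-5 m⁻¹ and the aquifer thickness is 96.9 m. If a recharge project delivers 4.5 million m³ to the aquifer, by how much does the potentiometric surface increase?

Δh ≈ 36 m

S = Ss × b = 3 × 10^-5 m⁻¹ × 96.9 m = 2.907 × 10^-3
A = 43 km² = 4.3 × 10^7 m²
ΔV = 4.5 million m³ = 4.5 × 10^6 m³
Δh = ΔV / (S × A) = 4.5 × 10^6 m³ / (0.002907 × 4.3 × 10^7 m²) = 36 m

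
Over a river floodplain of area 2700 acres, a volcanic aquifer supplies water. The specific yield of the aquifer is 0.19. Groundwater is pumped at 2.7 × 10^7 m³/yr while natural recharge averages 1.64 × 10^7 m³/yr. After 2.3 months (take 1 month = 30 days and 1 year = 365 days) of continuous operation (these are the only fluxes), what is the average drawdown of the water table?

A = 2700 acres = 1.093 × 10^7 m²
Net abstraction = 2.7 × 10^7 − 1.64 × 10^7 = 1.06 × 10^7 m³/yr
Q_net = 1.06 × 10^7 m³/yr = 29040 m³/d
t = 2.3 months = 69 d
ΔV = Q × t = 29040 m³/d × 69 d = 2.004 × 10^6 m³
Δh = ΔV / (Sy × A) = 2.004 × 10^6 / (0.19 × 1.093 × 10^7) = 0.9652 m

Δh ≈ 0.965 m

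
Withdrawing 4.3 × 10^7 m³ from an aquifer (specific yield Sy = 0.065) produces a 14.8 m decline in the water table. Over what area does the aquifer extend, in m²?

A ≈ 4.47 × 10^7 m²

A = ΔV / (Sy × Δh) = 4.3 × 10^7 / (0.065 × 14.8) = 4.47 × 10^7 m²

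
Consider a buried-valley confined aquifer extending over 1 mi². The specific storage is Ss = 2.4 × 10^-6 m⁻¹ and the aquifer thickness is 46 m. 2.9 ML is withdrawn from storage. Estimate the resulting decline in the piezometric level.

Δh ≈ 10.1 m

S = Ss × b = 2.4 × 10^-6 m⁻¹ × 46 m = 1.104 × 10^-4
A = 1 mi² = 2.59 × 10^6 m²
ΔV = 2.9 ML = 2900 m³
Δh = ΔV / (S × A) = 2900 m³ / (1.104 × 10^-4 × 2.59 × 10^6 m²) = 10.14 m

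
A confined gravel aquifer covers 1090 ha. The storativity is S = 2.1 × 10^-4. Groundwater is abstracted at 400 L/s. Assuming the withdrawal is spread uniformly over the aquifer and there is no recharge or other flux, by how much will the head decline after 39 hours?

Δh ≈ 24.5 m

A = 1090 ha = 1.09 × 10^7 m²
Q = 400 L/s = 34560 m³/d
t = 39 hours = 1.625 d
ΔV = Q × t = 34560 m³/d × 1.625 d = 56160 m³
Δh = ΔV / (S × A) = 56160 / (2.1 × 10^-4 × 1.09 × 10^7) = 24.53 m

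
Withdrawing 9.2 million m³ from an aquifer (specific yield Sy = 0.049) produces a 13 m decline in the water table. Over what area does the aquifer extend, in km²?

ΔV = 9.2 million m³ = 9.2 × 10^6 m³
A = ΔV / (Sy × Δh) = 9.2 × 10^6 / (0.049 × 13) = 1.444 × 10^7 m²
A = 1.444 × 10^7 m² = 14.44 km²

A ≈ 14.4 km²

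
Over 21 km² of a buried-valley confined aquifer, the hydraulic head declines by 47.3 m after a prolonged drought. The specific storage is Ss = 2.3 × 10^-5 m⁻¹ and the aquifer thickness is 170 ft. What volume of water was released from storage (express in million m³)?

ΔV ≈ 1.18 million m³

b = 170 ft = 51.82 m
S = Ss × b = 2.3 × 10^-5 m⁻¹ × 51.82 m = 1.192 × 10^-3
A = 21 km² = 2.1 × 10^7 m²
ΔV = S × A × Δh = 0.001192 × 2.1 × 10^7 m² × 47.3 m = 1.184 × 10^6 m³
ΔV = 1.184 × 10^6 m³ = 1.184 million m³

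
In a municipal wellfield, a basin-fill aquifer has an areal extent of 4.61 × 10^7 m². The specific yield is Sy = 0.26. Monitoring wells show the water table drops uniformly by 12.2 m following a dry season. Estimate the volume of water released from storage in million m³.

ΔV ≈ 146 million m³

ΔV = Sy × A × Δh = 0.26 × 4.61 × 10^7 m² × 12.2 m = 1.462 × 10^8 m³
ΔV = 1.462 × 10^8 m³ = 146.2 million m³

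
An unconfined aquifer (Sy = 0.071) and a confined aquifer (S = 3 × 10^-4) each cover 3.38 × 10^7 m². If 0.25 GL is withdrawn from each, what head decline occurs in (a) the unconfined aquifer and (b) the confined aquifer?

Δh_u ≈ 0.104 m; Δh_c ≈ 24.7 m

ΔV = 0.25 GL = 2.5 × 10^5 m³
Unconfined: Δh_u = ΔV/(Sy·A) = 2.5 × 10^5/(0.071 × 3.38 × 10^7) = 0.1042 m
Confined: Δh_c = ΔV/(S·A) = 2.5 × 10^5/(3 × 10^-4 × 3.38 × 10^7) = 24.65 m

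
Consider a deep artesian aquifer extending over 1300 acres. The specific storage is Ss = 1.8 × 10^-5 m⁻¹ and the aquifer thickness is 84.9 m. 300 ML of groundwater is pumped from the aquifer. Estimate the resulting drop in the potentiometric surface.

S = Ss × b = 1.8 × 10^-5 m⁻¹ × 84.9 m = 1.528 × 10^-3
A = 1300 acres = 5.261 × 10^6 m²
ΔV = 300 ML = 3 × 10^5 m³
Δh = ΔV / (S × A) = 3 × 10^5 m³ / (0.001528 × 5.261 × 10^6 m²) = 37.31 m

Δh ≈ 37.3 m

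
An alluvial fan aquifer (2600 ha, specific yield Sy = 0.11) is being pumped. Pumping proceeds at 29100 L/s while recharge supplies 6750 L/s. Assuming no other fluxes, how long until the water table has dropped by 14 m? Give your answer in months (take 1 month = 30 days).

t ≈ 0.691 months

A = 2600 ha = 2.6 × 10^7 m²
ΔV = Sy × A × Δh = 0.11 × 2.6 × 10^7 × 14 = 4.004 × 10^7 m³
Net withdrawal = 29100 − 6750 = 22350 L/s = 1.931 × 10^6 m³/d
t = ΔV / Q = 4.004 × 10^7 m³ / 1.931 × 10^6 m³/d = 20.73 d
t = 20.73 d ≈ 0.6912 months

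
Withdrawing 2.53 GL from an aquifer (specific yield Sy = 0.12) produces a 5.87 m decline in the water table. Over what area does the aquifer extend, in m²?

ΔV = 2.53 GL = 2.53 × 10^6 m³
A = ΔV / (Sy × Δh) = 2.53 × 10^6 / (0.12 × 5.87) = 3.592 × 10^6 m²

A ≈ 3.59 × 10^6 m²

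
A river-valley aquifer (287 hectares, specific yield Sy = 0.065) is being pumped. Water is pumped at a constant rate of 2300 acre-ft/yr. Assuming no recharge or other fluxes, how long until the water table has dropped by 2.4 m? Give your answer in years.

t ≈ 0.158 years

A = 287 hectares = 2.87 × 10^6 m²
ΔV = Sy × A × Δh = 0.065 × 2.87 × 10^6 × 2.4 = 4.477 × 10^5 m³
Q = 2300 acre-ft/yr = 7773 m³/d
t = ΔV / Q = 4.477 × 10^5 m³ / 7773 m³/d = 57.6 d
t = 57.6 d ≈ 0.1578 years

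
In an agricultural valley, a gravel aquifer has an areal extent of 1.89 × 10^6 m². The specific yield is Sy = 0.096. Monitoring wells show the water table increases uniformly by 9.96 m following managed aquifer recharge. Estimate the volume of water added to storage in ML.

ΔV = Sy × A × Δh = 0.096 × 1.89 × 10^6 m² × 9.96 m = 1.807 × 10^6 m³
ΔV = 1.807 × 10^6 m³ = 1807 ML

ΔV ≈ 1810 ML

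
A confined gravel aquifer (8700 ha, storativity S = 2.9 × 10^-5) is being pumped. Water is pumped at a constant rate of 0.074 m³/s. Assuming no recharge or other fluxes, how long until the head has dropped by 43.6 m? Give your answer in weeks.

t ≈ 2.46 weeks

A = 8700 ha = 8.7 × 10^7 m²
ΔV = S × A × Δh = 2.9 × 10^-5 × 8.7 × 10^7 × 43.6 = 1.1 × 10^5 m³
Q = 0.074 m³/s = 6394 m³/d
t = ΔV / Q = 1.1 × 10^5 m³ / 6394 m³/d = 17.21 d
t = 17.21 d ≈ 2.458 weeks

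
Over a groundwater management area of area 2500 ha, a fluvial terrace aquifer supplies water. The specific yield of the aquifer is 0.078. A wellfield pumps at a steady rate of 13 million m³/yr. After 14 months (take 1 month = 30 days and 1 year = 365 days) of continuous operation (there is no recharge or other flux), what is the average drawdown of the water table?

Δh ≈ 7.67 m

A = 2500 ha = 2.5 × 10^7 m²
Q = 13 million m³/yr = 35620 m³/d
t = 14 months = 420 d
ΔV = Q × t = 35620 m³/d × 420 d = 1.496 × 10^7 m³
Δh = ΔV / (Sy × A) = 1.496 × 10^7 / (0.078 × 2.5 × 10^7) = 7.671 m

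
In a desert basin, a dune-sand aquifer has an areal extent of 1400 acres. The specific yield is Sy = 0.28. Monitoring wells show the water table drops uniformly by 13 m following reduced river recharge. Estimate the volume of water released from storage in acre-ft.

A = 1400 acres = 5.666 × 10^6 m²
ΔV = Sy × A × Δh = 0.28 × 5.666 × 10^6 m² × 13 m = 2.062 × 10^7 m³
ΔV = 2.062 × 10^7 m³ = 16720 acre-ft

ΔV ≈ 16700 acre-ft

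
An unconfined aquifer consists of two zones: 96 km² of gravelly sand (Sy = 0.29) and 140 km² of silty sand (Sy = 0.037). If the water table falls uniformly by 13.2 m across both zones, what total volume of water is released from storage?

ΔV ≈ 4.36 × 10^8 m³

A₁ = 96 km² = 9.6 × 10^7 m²; A₂ = 140 km² = 1.4 × 10^8 m²
ΔV₁ = 0.29 × 9.6 × 10^7 × 13.2 = 3.675 × 10^8 m³
ΔV₂ = 0.037 × 1.4 × 10^8 × 13.2 = 6.838 × 10^7 m³
ΔV = ΔV₁ + ΔV₂ = 4.359 × 10^8 m³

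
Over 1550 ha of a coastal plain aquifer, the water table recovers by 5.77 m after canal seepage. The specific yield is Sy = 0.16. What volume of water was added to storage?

A = 1550 ha = 1.55 × 10^7 m²
ΔV = Sy × A × Δh = 0.16 × 1.55 × 10^7 m² × 5.77 m = 1.431 × 10^7 m³

ΔV ≈ 1.43 × 10^7 m³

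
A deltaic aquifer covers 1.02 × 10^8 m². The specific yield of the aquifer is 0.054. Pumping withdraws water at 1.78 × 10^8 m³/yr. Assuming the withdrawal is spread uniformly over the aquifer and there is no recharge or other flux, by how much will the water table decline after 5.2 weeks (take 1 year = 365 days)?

Q = 1.78 × 10^8 m³/yr = 4.877 × 10^5 m³/d
t = 5.2 weeks = 36.4 d
ΔV = Q × t = 4.877 × 10^5 m³/d × 36.4 d = 1.775 × 10^7 m³
Δh = ΔV / (Sy × A) = 1.775 × 10^7 / (0.054 × 1.02 × 10^8) = 3.223 m

Δh ≈ 3.22 m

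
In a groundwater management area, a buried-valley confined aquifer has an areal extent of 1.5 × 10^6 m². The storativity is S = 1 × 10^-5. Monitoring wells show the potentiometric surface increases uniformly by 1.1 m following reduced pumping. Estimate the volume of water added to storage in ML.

ΔV ≈ 0.0165 ML

ΔV = S × A × Δh = 1 × 10^-5 × 1.5 × 10^6 m² × 1.1 m = 16.5 m³
ΔV = 16.5 m³ = 0.0165 ML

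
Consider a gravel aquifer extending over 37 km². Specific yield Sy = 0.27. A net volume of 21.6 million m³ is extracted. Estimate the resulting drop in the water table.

Δh ≈ 2.16 m

A = 37 km² = 3.7 × 10^7 m²
ΔV = 21.6 million m³ = 2.16 × 10^7 m³
Δh = ΔV / (Sy × A) = 2.16 × 10^7 m³ / (0.27 × 3.7 × 10^7 m²) = 2.162 m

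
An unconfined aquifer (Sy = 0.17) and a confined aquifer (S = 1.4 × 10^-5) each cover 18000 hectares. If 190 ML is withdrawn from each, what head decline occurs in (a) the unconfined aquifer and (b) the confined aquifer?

Δh_u ≈ 0.00621 m; Δh_c ≈ 75.4 m

A = 18000 hectares = 1.8 × 10^8 m²
ΔV = 190 ML = 1.9 × 10^5 m³
Unconfined: Δh_u = ΔV/(Sy·A) = 1.9 × 10^5/(0.17 × 1.8 × 10^8) = 0.006209 m
Confined: Δh_c = ΔV/(S·A) = 1.9 × 10^5/(1.4 × 10^-5 × 1.8 × 10^8) = 75.4 m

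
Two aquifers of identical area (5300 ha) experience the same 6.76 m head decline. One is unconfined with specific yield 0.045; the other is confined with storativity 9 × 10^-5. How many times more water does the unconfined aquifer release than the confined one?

ΔV_u / ΔV_c ≈ 500

A = 5300 ha = 5.3 × 10^7 m²
Unconfined: ΔV_u = Sy × A × Δh = 0.045 × 5.3 × 10^7 × 6.76 = 1.612 × 10^7 m³
Confined: ΔV_c = S × A × Δh = 9 × 10^-5 × 5.3 × 10^7 × 6.76 = 32250 m³
Ratio = ΔV_u / ΔV_c = Sy / S = 0.045 / 9 × 10^-5 = 500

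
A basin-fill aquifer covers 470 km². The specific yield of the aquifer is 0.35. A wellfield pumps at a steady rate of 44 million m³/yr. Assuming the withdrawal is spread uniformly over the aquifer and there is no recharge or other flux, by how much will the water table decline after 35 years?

Δh ≈ 9.36 m

A = 470 km² = 4.7 × 10^8 m²
Q = 44 million m³/yr = 1.205 × 10^5 m³/d
t = 35 years = 12780 d
ΔV = Q × t = 1.205 × 10^5 m³/d × 12780 d = 1.54 × 10^9 m³
Δh = ΔV / (Sy × A) = 1.54 × 10^9 / (0.35 × 4.7 × 10^8) = 9.362 m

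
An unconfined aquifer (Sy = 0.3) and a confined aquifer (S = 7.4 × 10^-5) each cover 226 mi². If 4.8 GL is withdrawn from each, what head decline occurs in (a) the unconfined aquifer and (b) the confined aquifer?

Δh_u ≈ 0.0273 m; Δh_c ≈ 111 m

A = 226 mi² = 5.853 × 10^8 m²
ΔV = 4.8 GL = 4.8 × 10^6 m³
Unconfined: Δh_u = ΔV/(Sy·A) = 4.8 × 10^6/(0.3 × 5.853 × 10^8) = 0.02733 m
Confined: Δh_c = ΔV/(S·A) = 4.8 × 10^6/(7.4 × 10^-5 × 5.853 × 10^8) = 110.8 m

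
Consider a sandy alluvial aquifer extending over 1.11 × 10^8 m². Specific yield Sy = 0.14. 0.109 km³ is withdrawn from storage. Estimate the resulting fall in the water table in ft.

ΔV = 0.109 km³ = 1.09 × 10^8 m³
Δh = ΔV / (Sy × A) = 1.09 × 10^8 m³ / (0.14 × 1.11 × 10^8 m²) = 7.014 m
Δh = 7.014 m = 23.01 ft

Δh ≈ 23 ft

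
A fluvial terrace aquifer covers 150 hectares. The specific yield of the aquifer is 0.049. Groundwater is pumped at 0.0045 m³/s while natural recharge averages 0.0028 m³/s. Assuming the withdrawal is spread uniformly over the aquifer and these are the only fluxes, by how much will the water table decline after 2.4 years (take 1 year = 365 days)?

Δh ≈ 1.75 m

A = 150 hectares = 1.5 × 10^6 m²
Net abstraction = 0.0045 − 0.0028 = 0.0017 m³/s
Q_net = 0.0017 m³/s = 146.9 m³/d
t = 2.4 years = 876 d
ΔV = Q × t = 146.9 m³/d × 876 d = 1.287 × 10^5 m³
Δh = ΔV / (Sy × A) = 1.287 × 10^5 / (0.049 × 1.5 × 10^6) = 1.751 m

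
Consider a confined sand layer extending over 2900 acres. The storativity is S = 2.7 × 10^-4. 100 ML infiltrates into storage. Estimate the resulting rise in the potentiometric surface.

A = 2900 acres = 1.174 × 10^7 m²
ΔV = 100 ML = 1 × 10^5 m³
Δh = ΔV / (S × A) = 1 × 10^5 m³ / (2.7 × 10^-4 × 1.174 × 10^7 m²) = 31.56 m

Δh ≈ 31.6 m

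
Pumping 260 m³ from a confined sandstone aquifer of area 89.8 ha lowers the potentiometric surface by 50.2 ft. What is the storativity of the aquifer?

S ≈ 1.9 × 10^-5

A = 89.8 ha = 8.98 × 10^5 m²
Δh = 50.2 ft = 15.3 m
S = ΔV / (A × Δh) = 260 m³ / (8.98 × 10^5 m² × 15.3 m) = 1.892 × 10^-5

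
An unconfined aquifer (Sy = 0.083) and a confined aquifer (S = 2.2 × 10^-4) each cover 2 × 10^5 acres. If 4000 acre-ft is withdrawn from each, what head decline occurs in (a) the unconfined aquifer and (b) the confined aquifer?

Δh_u ≈ 0.0734 m; Δh_c ≈ 27.7 m

A = 2 × 10^5 acres = 8.094 × 10^8 m²
ΔV = 4000 acre-ft = 4.934 × 10^6 m³
Unconfined: Δh_u = ΔV/(Sy·A) = 4.934 × 10^6/(0.083 × 8.094 × 10^8) = 0.07345 m
Confined: Δh_c = ΔV/(S·A) = 4.934 × 10^6/(2.2 × 10^-4 × 8.094 × 10^8) = 27.71 m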